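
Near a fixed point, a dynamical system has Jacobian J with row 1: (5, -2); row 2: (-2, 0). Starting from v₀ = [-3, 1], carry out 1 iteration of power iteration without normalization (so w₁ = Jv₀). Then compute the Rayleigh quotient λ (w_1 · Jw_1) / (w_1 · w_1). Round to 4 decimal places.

5.7015

w1 = Jv₀ = (5·(-3) + (-2)·1; (-2)·(-3) + 0·1) = (-17, 6)
Jw1 = (-97, 34)
w1·Jw1 = (-17)·(-97) + 6·34 = 1853; w1·w1 = (-17)·(-17) + 6·6 = 325
λ ≈ 1853/325 = 5.7015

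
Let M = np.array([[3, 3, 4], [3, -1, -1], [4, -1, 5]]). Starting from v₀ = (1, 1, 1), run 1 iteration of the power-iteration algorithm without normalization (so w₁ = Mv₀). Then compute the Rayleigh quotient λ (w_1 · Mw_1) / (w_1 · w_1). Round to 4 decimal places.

λ ≈ 7.8970

w1 = Mv₀ = (10, 1, 8)
Mw1 = (65, 21, 79)
w1·Mw1 = 10·65 + 1·21 + 8·79 = 1303; w1·w1 = 10·10 + 1·1 + 8·8 = 165
λ ≈ 1303/165 = 7.8970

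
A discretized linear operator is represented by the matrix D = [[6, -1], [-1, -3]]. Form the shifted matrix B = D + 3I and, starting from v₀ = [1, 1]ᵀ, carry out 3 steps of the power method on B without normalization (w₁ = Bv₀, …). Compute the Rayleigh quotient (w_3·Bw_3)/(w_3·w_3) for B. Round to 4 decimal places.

B = D + 3I has rows (9, -1); (-1, 0)
w1 = Bv₀ = (9·1 + (-1)·1; (-1)·1 + 0·1) = (8, -1)
w2 = Bw1 = (9·8 + (-1)·(-1); (-1)·8 + 0·(-1)) = (73, -8)
w3 = Bw2 = (665, -73)
Bw3 = (6058, -665)
w3·Bw3 = 4077115; w3·w3 = 447554; μ ≈ 4077115/447554 = 9.1098

μ ≈ 9.1098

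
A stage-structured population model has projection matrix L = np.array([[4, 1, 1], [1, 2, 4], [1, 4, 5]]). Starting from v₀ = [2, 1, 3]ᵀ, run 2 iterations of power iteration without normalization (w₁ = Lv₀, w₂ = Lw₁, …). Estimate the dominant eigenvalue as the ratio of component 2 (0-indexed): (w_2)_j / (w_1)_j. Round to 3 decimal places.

λ ≈ 8.619

w1 = Lv₀ = (4·2 + 1·1 + 1·3; 1·2 + 2·1 + 4·3; 1·2 + 4·1 + 5·3) = (12, 16, 21)
w2 = Lw1 = (4·12 + 1·16 + 1·21; 1·12 + 2·16 + 4·21; 1·12 + 4·16 + 5·21) = (85, 128, 181)
Ratio at component: 181 / 21 = 8.619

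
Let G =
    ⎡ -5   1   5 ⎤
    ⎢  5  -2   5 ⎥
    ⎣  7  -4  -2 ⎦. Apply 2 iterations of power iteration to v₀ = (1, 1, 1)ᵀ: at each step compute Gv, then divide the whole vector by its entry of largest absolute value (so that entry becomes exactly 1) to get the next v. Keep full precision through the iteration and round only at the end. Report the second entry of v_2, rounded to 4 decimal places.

0.2222

Gv0 = (1.00000, 8.00000, 1.00000); divide by 8.00000 → v1 = (0.12500, 1.00000, 0.12500)
Gv1 = (1.00000, -0.75000, -3.37500); divide by -3.37500 → v2 = (-0.29630, 0.22222, 1.00000)
Requested entry of v2: -6/-27 = 0.2222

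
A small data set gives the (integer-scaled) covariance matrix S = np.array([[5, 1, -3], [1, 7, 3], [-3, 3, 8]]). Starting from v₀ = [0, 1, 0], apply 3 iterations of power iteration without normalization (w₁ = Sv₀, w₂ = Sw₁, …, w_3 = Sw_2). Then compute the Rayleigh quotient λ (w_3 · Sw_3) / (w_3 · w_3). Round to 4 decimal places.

w1 = Sv₀ = (5·0 + 1·1 + (-3)·0; 1·0 + 7·1 + 3·0; (-3)·0 + 3·1 + 8·0) = (1, 7, 3)
w2 = Sw1 = (5·1 + 1·7 + (-3)·3; 1·1 + 7·7 + 3·3; (-3)·1 + 3·7 + 8·3) = (3, 59, 42)
w3 = Sw2 = (-52, 542, 504)
Sw3 = (-1230, 5254, 5814)
w3·Sw3 = (-52)·(-1230) + 542·5254 + 504·5814 = 5841884; w3·w3 = (-52)·(-52) + 542·542 + 504·504 = 550484
λ ≈ 5841884/550484 = 10.6123

10.6123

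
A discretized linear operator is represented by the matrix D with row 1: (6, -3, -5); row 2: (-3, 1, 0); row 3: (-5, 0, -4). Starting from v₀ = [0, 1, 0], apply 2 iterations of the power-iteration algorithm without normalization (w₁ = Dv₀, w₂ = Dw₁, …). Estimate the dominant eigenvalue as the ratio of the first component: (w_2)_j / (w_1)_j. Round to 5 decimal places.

λ ≈ 7.00000

w1 = Dv₀ = (6·0 + (-3)·1 + (-5)·0; (-3)·0 + 1·1 + 0·0; (-5)·0 + 0·1 + (-4)·0) = (-3, 1, 0)
w2 = Dw1 = (6·(-3) + (-3)·1 + (-5)·0; (-3)·(-3) + 1·1 + 0·0; (-5)·(-3) + 0·1 + (-4)·0) = (-21, 10, 15)
Ratio at component: -21 / -3 = 7.00000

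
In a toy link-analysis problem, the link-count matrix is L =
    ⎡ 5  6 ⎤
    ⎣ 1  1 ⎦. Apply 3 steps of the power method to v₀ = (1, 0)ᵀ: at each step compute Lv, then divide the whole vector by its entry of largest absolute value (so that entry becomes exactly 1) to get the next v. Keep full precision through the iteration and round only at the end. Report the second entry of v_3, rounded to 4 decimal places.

Lv0 = (5.00000, 1.00000); divide by 5.00000 → v1 = (1.00000, 0.20000)
Lv1 = (6.20000, 1.20000); divide by 6.20000 → v2 = (1.00000, 0.19355)
Lv2 = (6.16129, 1.19355); divide by 6.16129 → v3 = (1.00000, 0.19372)
Requested entry of v3: 37/191 = 0.1937

0.1937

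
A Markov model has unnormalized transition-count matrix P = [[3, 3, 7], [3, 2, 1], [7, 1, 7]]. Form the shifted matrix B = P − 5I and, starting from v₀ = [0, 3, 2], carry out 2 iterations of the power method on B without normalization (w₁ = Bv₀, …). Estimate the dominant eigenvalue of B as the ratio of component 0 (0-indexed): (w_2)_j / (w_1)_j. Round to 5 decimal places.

B = P − 5I has rows (-2, 3, 7); (3, -3, 1); (7, 1, 2)
w1 = Bv₀ = (23, -7, 7)
w2 = Bw1 = (-18, 97, 168)
Ratio: -18/23 = -0.78261

-0.78261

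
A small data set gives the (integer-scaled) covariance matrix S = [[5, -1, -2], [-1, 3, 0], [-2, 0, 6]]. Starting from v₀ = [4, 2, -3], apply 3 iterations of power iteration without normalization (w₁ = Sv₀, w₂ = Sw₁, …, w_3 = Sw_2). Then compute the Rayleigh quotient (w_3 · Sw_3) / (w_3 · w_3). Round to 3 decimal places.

λ ≈ 7.643

w1 = Sv₀ = (5·4 + (-1)·2 + (-2)·(-3); (-1)·4 + 3·2 + 0·(-3); (-2)·4 + 0·2 + 6·(-3)) = (24, 2, -26)
w2 = Sw1 = (5·24 + (-1)·2 + (-2)·(-26); (-1)·24 + 3·2 + 0·(-26); (-2)·24 + 0·2 + 6·(-26)) = (170, -18, -204)
w3 = Sw2 = (1276, -224, -1564)
Sw3 = (9732, -1948, -11936)
w3·Sw3 = 1276·9732 + (-224)·(-1948) + (-1564)·(-11936) = 31522288; w3·w3 = 1276·1276 + (-224)·(-224) + (-1564)·(-1564) = 4124448
λ ≈ 31522288/4124448 = 7.643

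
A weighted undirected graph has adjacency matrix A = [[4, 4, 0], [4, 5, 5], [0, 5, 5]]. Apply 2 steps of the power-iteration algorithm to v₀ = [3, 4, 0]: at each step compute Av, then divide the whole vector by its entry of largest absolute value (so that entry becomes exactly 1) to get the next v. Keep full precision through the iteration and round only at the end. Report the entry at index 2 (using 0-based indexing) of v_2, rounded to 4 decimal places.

Av0 = (28.00000, 32.00000, 20.00000); divide by 32.00000 → v1 = (0.87500, 1.00000, 0.62500)
Av1 = (7.50000, 11.62500, 8.12500); divide by 11.62500 → v2 = (0.64516, 1.00000, 0.69892)
Requested entry of v2: 260/372 = 0.6989

0.6989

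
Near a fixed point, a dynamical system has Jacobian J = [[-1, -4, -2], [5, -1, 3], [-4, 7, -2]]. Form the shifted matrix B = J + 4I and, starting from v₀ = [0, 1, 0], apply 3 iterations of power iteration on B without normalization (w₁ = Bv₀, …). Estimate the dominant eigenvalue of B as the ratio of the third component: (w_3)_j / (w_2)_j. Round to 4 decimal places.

μ ≈ 6.3529

B = J + 4I has rows (3, -4, -2); (5, 3, 3); (-4, 7, 2)
w1 = Bv₀ = (3·0 + (-4)·1 + (-2)·0; 5·0 + 3·1 + 3·0; (-4)·0 + 7·1 + 2·0) = (-4, 3, 7)
w2 = Bw1 = (3·(-4) + (-4)·3 + (-2)·7; 5·(-4) + 3·3 + 3·7; (-4)·(-4) + 7·3 + 2·7) = (-38, 10, 51)
w3 = Bw2 = (-256, -7, 324)
Ratio: 324/51 = 6.3529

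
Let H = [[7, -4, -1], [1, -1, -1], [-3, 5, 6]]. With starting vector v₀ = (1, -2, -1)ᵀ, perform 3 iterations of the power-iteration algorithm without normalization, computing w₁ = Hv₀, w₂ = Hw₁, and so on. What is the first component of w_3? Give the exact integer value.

823

w1 = Hv₀ = (16, 4, -19)
w2 = Hw1 = (115, 31, -142)
w3 = Hw2 = (823, 226, -1042)
The requested component of w3 is 823.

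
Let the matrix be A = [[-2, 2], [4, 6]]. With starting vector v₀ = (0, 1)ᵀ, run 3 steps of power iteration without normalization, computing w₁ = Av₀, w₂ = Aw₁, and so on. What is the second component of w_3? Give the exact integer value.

296

w1 = Av₀ = (2, 6)
w2 = Aw1 = (8, 44)
w3 = Aw2 = (72, 296)
The requested component of w3 is 296.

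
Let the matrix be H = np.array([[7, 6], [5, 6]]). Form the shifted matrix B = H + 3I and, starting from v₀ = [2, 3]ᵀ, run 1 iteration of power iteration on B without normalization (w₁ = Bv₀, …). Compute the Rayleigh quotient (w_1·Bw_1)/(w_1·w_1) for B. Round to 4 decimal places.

B = H + 3I has rows (10, 6); (5, 9)
w1 = Bv₀ = (10·2 + 6·3; 5·2 + 9·3) = (38, 37)
Bw1 = (602, 523)
w1·Bw1 = 42227; w1·w1 = 2813; μ ≈ 42227/2813 = 15.0114

15.0114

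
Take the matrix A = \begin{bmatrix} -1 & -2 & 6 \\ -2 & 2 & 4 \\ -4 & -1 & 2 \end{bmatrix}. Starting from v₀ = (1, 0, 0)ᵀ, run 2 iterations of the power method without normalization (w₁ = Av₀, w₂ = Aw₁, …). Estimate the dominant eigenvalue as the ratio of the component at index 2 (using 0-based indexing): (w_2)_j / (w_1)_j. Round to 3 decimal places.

λ ≈ 0.500

w1 = Av₀ = ((-1)·1 + (-2)·0 + 6·0; (-2)·1 + 2·0 + 4·0; (-4)·1 + (-1)·0 + 2·0) = (-1, -2, -4)
w2 = Aw1 = ((-1)·(-1) + (-2)·(-2) + 6·(-4); (-2)·(-1) + 2·(-2) + 4·(-4); (-4)·(-1) + (-1)·(-2) + 2·(-4)) = (-19, -18, -2)
Ratio at component: -2 / -4 = 0.500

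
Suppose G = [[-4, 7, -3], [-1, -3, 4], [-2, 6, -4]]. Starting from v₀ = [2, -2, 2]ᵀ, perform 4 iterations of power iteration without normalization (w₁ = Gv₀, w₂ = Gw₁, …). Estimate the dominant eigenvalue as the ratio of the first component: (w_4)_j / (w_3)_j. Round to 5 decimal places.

λ ≈ -9.15696

w1 = Gv₀ = (-28, 12, -24)
w2 = Gw1 = (268, -104, 224)
w3 = Gw2 = (-2472, 940, -2056)
w4 = Gw3 = (22636, -8572, 18808)
Ratio at component: 22636 / -2472 = -9.15696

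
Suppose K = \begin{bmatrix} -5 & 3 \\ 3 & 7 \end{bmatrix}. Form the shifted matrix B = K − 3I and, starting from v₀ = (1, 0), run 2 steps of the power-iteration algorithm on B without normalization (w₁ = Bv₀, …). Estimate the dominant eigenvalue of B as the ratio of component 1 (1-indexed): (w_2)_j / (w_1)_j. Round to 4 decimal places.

B = K − 3I has rows (-8, 3); (3, 4)
w1 = Bv₀ = ((-8)·1 + 3·0; 3·1 + 4·0) = (-8, 3)
w2 = Bw1 = ((-8)·(-8) + 3·3; 3·(-8) + 4·3) = (73, -12)
Ratio: 73/-8 = -9.1250

-9.1250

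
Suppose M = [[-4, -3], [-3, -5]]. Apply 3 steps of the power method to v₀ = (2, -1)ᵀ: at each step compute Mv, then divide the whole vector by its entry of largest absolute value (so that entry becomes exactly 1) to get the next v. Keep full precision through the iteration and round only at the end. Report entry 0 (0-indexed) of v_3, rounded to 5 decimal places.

0.89941

Mv0 = (-5.000000, -1.000000); divide by -5.000000 → v1 = (1.000000, 0.200000)
Mv1 = (-4.600000, -4.000000); divide by -4.600000 → v2 = (1.000000, 0.869565)
Mv2 = (-6.608696, -7.347826); divide by -7.347826 → v3 = (0.899408, 1.000000)
Requested entry of v3: -152/-169 = 0.89941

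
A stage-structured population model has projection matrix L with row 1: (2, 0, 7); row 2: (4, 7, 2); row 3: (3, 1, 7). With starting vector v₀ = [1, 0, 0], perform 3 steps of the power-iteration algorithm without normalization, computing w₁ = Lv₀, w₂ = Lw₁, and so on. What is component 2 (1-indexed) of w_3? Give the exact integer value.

456

w1 = Lv₀ = (2·1 + 0·0 + 7·0; 4·1 + 7·0 + 2·0; 3·1 + 1·0 + 7·0) = (2, 4, 3)
w2 = Lw1 = (2·2 + 0·4 + 7·3; 4·2 + 7·4 + 2·3; 3·2 + 1·4 + 7·3) = (25, 42, 31)
w3 = Lw2 = (267, 456, 334)
The requested component of w3 is 456.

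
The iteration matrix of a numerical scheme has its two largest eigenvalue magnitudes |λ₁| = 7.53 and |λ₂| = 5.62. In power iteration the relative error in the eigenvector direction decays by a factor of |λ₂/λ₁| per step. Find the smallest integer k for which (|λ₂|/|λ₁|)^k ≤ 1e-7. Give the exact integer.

56

|λ₂/λ₁| = 5.62/7.53 = 0.74635
Need k ≥ ln(1e-7) / ln(0.74635) = -16.1181 / -0.2926 ≈ 55.093
Smallest integer k satisfying the bound: 56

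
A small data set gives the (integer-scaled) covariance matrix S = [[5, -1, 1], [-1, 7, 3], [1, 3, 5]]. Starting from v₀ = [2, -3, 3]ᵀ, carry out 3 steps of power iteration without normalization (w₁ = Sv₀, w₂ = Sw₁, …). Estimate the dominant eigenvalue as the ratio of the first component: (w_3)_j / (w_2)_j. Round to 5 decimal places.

w1 = Sv₀ = (5·2 + (-1)·(-3) + 1·3; (-1)·2 + 7·(-3) + 3·3; 1·2 + 3·(-3) + 5·3) = (16, -14, 8)
w2 = Sw1 = (5·16 + (-1)·(-14) + 1·8; (-1)·16 + 7·(-14) + 3·8; 1·16 + 3·(-14) + 5·8) = (102, -90, 14)
w3 = Sw2 = (614, -690, -98)
Ratio at component: 614 / 102 = 6.01961

6.01961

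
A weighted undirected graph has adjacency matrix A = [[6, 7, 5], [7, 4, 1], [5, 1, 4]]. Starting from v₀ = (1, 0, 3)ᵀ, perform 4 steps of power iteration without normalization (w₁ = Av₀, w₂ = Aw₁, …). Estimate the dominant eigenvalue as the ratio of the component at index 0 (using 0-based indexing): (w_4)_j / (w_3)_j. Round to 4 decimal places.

w1 = Av₀ = (6·1 + 7·0 + 5·3; 7·1 + 4·0 + 1·3; 5·1 + 1·0 + 4·3) = (21, 10, 17)
w2 = Aw1 = (6·21 + 7·10 + 5·17; 7·21 + 4·10 + 1·17; 5·21 + 1·10 + 4·17) = (281, 204, 183)
w3 = Aw2 = (4029, 2966, 2341)
w4 = Aw3 = (56641, 42408, 32475)
Ratio at component: 56641 / 4029 = 14.0583

14.0583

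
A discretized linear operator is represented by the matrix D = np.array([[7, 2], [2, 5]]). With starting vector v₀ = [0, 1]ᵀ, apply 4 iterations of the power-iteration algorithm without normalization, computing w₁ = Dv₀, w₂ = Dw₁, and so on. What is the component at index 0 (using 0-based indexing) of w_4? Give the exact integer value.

1968

w1 = Dv₀ = (7·0 + 2·1; 2·0 + 5·1) = (2, 5)
w2 = Dw1 = (7·2 + 2·5; 2·2 + 5·5) = (24, 29)
w3 = Dw2 = (226, 193)
w4 = Dw3 = (1968, 1417)
The requested component of w4 is 1968.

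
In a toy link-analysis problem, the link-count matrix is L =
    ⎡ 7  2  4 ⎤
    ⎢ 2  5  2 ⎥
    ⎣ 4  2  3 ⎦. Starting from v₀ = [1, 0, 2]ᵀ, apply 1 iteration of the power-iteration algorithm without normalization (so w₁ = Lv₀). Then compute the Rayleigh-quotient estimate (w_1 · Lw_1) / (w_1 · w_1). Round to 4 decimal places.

w1 = Lv₀ = (15, 6, 10)
Lw1 = (157, 80, 102)
w1·Lw1 = 15·157 + 6·80 + 10·102 = 3855; w1·w1 = 15·15 + 6·6 + 10·10 = 361
λ ≈ 3855/361 = 10.6787

λ ≈ 10.6787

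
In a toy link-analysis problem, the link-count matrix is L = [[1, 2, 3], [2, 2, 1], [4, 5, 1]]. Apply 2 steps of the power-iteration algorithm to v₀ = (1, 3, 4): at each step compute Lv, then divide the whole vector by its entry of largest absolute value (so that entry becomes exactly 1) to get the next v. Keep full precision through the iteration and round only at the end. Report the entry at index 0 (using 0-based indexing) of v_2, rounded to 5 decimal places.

Lv0 = (19.000000, 12.000000, 23.000000); divide by 23.000000 → v1 = (0.826087, 0.521739, 1.000000)
Lv1 = (4.869565, 3.695652, 6.913043); divide by 6.913043 → v2 = (0.704403, 0.534591, 1.000000)
Requested entry of v2: 112/159 = 0.70440

0.70440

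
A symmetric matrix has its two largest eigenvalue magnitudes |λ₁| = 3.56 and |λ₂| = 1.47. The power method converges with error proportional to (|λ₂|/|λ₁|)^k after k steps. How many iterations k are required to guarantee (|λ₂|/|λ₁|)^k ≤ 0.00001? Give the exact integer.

14

|λ₂/λ₁| = 1.47/3.56 = 0.41292
Need k ≥ ln(0.00001) / ln(0.41292) = -11.5129 / -0.8845 ≈ 13.016
Smallest integer k satisfying the bound: 14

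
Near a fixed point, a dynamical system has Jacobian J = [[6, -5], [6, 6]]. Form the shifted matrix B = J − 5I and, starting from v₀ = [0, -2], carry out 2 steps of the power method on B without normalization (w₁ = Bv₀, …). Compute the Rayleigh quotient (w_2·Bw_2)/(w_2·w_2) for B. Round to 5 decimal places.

1.30818

B = J − 5I has rows (1, -5); (6, 1)
w1 = Bv₀ = (1·0 + (-5)·(-2); 6·0 + 1·(-2)) = (10, -2)
w2 = Bw1 = (1·10 + (-5)·(-2); 6·10 + 1·(-2)) = (20, 58)
Bw2 = (-270, 178)
w2·Bw2 = 4924; w2·w2 = 3764; μ ≈ 4924/3764 = 1.30818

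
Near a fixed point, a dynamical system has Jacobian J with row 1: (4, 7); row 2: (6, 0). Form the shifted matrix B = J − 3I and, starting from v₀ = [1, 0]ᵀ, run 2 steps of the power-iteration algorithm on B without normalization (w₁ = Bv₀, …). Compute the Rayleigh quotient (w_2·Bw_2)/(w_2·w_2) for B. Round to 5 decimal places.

B = J − 3I has rows (1, 7); (6, -3)
w1 = Bv₀ = (1·1 + 7·0; 6·1 + (-3)·0) = (1, 6)
w2 = Bw1 = (1·1 + 7·6; 6·1 + (-3)·6) = (43, -12)
Bw2 = (-41, 294)
w2·Bw2 = -5291; w2·w2 = 1993; μ ≈ -5291/1993 = -2.65479

-2.65479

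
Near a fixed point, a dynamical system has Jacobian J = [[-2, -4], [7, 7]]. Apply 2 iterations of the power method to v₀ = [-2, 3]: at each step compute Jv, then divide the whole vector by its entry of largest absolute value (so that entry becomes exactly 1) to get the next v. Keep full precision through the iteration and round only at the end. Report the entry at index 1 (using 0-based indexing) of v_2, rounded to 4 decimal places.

Jv0 = (-8.00000, 7.00000); divide by -8.00000 → v1 = (1.00000, -0.87500)
Jv1 = (1.50000, 0.87500); divide by 1.50000 → v2 = (1.00000, 0.58333)
Requested entry of v2: -7/-12 = 0.5833

0.5833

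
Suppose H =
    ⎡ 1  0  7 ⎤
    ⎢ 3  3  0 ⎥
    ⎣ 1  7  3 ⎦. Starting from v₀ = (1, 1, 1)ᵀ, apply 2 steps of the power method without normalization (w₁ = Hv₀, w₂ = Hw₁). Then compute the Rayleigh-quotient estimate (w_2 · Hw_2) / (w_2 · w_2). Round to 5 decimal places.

w1 = Hv₀ = (1·1 + 0·1 + 7·1; 3·1 + 3·1 + 0·1; 1·1 + 7·1 + 3·1) = (8, 6, 11)
w2 = Hw1 = (1·8 + 0·6 + 7·11; 3·8 + 3·6 + 0·11; 1·8 + 7·6 + 3·11) = (85, 42, 83)
Hw2 = (666, 381, 628)
w2·Hw2 = 85·666 + 42·381 + 83·628 = 124736; w2·w2 = 85·85 + 42·42 + 83·83 = 15878
λ ≈ 124736/15878 = 7.85590

7.85590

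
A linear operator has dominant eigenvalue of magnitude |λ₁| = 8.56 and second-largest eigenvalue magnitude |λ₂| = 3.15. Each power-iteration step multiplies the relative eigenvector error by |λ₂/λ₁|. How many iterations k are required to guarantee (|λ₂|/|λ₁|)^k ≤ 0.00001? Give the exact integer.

|λ₂/λ₁| = 3.15/8.56 = 0.36799
Need k ≥ ln(0.00001) / ln(0.36799) = -11.5129 / -0.9997 ≈ 11.516
Smallest integer k satisfying the bound: 12

12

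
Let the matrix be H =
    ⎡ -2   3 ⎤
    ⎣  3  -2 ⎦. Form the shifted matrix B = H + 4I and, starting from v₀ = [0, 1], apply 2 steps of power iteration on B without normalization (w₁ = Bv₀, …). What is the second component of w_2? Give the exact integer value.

13

B = H + 4I has rows (2, 3); (3, 2)
w1 = Bv₀ = (2·0 + 3·1; 3·0 + 2·1) = (3, 2)
w2 = Bw1 = (2·3 + 3·2; 3·3 + 2·2) = (12, 13)
Requested component of w2: 13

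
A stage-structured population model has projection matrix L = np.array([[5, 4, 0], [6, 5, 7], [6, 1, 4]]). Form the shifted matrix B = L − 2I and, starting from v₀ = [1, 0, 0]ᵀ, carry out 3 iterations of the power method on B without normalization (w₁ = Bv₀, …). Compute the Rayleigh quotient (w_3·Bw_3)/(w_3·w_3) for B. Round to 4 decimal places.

B = L − 2I has rows (3, 4, 0); (6, 3, 7); (6, 1, 2)
w1 = Bv₀ = (3·1 + 4·0 + 0·0; 6·1 + 3·0 + 7·0; 6·1 + 1·0 + 2·0) = (3, 6, 6)
w2 = Bw1 = (3·3 + 4·6 + 0·6; 6·3 + 3·6 + 7·6; 6·3 + 1·6 + 2·6) = (33, 78, 36)
w3 = Bw2 = (411, 684, 348)
Bw3 = (3969, 6954, 3846)
w3·Bw3 = 7726203; w3·w3 = 757881; μ ≈ 7726203/757881 = 10.1945

μ ≈ 10.1945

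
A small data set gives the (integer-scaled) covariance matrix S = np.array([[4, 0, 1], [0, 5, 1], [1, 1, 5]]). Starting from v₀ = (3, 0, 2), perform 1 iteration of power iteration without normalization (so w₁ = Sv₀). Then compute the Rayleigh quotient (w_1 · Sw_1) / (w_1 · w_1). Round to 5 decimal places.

5.59621

w1 = Sv₀ = (4·3 + 0·0 + 1·2; 0·3 + 5·0 + 1·2; 1·3 + 1·0 + 5·2) = (14, 2, 13)
Sw1 = (69, 23, 81)
w1·Sw1 = 14·69 + 2·23 + 13·81 = 2065; w1·w1 = 14·14 + 2·2 + 13·13 = 369
λ ≈ 2065/369 = 5.59621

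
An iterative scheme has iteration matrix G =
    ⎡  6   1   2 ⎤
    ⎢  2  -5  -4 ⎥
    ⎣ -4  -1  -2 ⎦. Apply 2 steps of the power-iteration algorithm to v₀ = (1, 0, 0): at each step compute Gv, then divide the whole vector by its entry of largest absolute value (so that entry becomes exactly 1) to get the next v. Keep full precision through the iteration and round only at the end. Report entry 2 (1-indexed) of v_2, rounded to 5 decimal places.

0.60000

Gv0 = (6.000000, 2.000000, -4.000000); divide by 6.000000 → v1 = (1.000000, 0.333333, -0.666667)
Gv1 = (5.000000, 3.000000, -3.000000); divide by 5.000000 → v2 = (1.000000, 0.600000, -0.600000)
Requested entry of v2: 18/30 = 0.60000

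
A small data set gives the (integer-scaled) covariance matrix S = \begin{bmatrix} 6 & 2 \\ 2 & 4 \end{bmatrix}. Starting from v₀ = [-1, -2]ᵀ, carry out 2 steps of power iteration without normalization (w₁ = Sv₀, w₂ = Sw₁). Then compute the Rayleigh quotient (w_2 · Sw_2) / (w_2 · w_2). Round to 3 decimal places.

w1 = Sv₀ = (6·(-1) + 2·(-2); 2·(-1) + 4·(-2)) = (-10, -10)
w2 = Sw1 = (6·(-10) + 2·(-10); 2·(-10) + 4·(-10)) = (-80, -60)
Sw2 = (-600, -400)
w2·Sw2 = (-80)·(-600) + (-60)·(-400) = 72000; w2·w2 = (-80)·(-80) + (-60)·(-60) = 10000
λ ≈ 72000/10000 = 7.200

λ ≈ 7.200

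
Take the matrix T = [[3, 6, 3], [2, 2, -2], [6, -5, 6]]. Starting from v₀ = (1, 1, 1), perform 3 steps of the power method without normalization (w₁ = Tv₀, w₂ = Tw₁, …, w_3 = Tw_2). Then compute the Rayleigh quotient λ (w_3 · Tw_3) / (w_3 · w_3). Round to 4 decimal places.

w1 = Tv₀ = (3·1 + 6·1 + 3·1; 2·1 + 2·1 + (-2)·1; 6·1 + (-5)·1 + 6·1) = (12, 2, 7)
w2 = Tw1 = (3·12 + 6·2 + 3·7; 2·12 + 2·2 + (-2)·7; 6·12 + (-5)·2 + 6·7) = (69, 14, 104)
w3 = Tw2 = (603, -42, 968)
Tw3 = (4461, -814, 9636)
w3·Tw3 = 603·4461 + (-42)·(-814) + 968·9636 = 12051819; w3·w3 = 603·603 + (-42)·(-42) + 968·968 = 1302397
λ ≈ 12051819/1302397 = 9.2536

9.2536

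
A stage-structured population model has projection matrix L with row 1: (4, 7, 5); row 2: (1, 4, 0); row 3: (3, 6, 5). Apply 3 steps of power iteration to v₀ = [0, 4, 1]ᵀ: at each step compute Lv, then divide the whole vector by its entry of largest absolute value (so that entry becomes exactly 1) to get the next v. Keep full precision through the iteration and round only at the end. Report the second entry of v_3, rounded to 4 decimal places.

0.1975

Lv0 = (33.00000, 16.00000, 29.00000); divide by 33.00000 → v1 = (1.00000, 0.48485, 0.87879)
Lv1 = (11.78788, 2.93939, 10.30303); divide by 11.78788 → v2 = (1.00000, 0.24936, 0.87404)
Lv2 = (10.11568, 1.99743, 8.86632); divide by 10.11568 → v3 = (1.00000, 0.19746, 0.87649)
Requested entry of v3: 777/3935 = 0.1975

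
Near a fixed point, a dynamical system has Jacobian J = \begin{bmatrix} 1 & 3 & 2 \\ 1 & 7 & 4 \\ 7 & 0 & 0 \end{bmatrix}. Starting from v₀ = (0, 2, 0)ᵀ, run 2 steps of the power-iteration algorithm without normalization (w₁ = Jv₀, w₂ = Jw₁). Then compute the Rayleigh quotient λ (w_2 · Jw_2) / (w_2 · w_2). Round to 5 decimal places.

8.97608

w1 = Jv₀ = (1·0 + 3·2 + 2·0; 1·0 + 7·2 + 4·0; 7·0 + 0·2 + 0·0) = (6, 14, 0)
w2 = Jw1 = (1·6 + 3·14 + 2·0; 1·6 + 7·14 + 4·0; 7·6 + 0·14 + 0·0) = (48, 104, 42)
Jw2 = (444, 944, 336)
w2·Jw2 = 48·444 + 104·944 + 42·336 = 133600; w2·w2 = 48·48 + 104·104 + 42·42 = 14884
λ ≈ 133600/14884 = 8.97608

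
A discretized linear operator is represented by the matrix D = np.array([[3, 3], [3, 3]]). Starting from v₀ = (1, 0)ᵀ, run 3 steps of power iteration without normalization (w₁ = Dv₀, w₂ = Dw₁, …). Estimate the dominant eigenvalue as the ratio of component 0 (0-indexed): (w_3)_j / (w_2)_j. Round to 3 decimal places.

w1 = Dv₀ = (3, 3)
w2 = Dw1 = (18, 18)
w3 = Dw2 = (108, 108)
Ratio at component: 108 / 18 = 6.000

6.000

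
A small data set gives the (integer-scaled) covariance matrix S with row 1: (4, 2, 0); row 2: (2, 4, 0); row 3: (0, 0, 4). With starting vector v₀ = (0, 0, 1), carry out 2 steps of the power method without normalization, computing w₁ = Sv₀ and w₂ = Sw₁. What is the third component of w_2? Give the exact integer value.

w1 = Sv₀ = (4·0 + 2·0 + 0·1; 2·0 + 4·0 + 0·1; 0·0 + 0·0 + 4·1) = (0, 0, 4)
w2 = Sw1 = (4·0 + 2·0 + 0·4; 2·0 + 4·0 + 0·4; 0·0 + 0·0 + 4·4) = (0, 0, 16)
The requested component of w2 is 16.

16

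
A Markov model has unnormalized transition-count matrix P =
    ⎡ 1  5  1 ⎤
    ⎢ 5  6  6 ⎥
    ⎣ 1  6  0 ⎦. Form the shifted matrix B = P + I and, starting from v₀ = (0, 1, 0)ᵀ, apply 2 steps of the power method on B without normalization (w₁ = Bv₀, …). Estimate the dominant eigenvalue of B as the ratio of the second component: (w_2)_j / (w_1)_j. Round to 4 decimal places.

μ ≈ 15.7143

B = P + I has rows (2, 5, 1); (5, 7, 6); (1, 6, 1)
w1 = Bv₀ = (2·0 + 5·1 + 1·0; 5·0 + 7·1 + 6·0; 1·0 + 6·1 + 1·0) = (5, 7, 6)
w2 = Bw1 = (2·5 + 5·7 + 1·6; 5·5 + 7·7 + 6·6; 1·5 + 6·7 + 1·6) = (51, 110, 53)
Ratio: 110/7 = 15.7143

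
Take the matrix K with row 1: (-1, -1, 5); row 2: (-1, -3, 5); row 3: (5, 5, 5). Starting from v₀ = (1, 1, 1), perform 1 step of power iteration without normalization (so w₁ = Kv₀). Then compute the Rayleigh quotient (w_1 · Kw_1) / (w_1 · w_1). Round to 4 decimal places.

w1 = Kv₀ = (3, 1, 15)
Kw1 = (71, 69, 95)
w1·Kw1 = 3·71 + 1·69 + 15·95 = 1707; w1·w1 = 3·3 + 1·1 + 15·15 = 235
λ ≈ 1707/235 = 7.2638

λ ≈ 7.2638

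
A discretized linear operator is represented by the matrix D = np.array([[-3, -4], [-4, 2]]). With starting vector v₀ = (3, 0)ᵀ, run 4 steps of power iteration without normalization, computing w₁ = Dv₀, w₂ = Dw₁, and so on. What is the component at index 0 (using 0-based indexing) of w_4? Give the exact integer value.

w1 = Dv₀ = (-9, -12)
w2 = Dw1 = (75, 12)
w3 = Dw2 = (-273, -276)
w4 = Dw3 = (1923, 540)
The requested component of w4 is 1923.

1923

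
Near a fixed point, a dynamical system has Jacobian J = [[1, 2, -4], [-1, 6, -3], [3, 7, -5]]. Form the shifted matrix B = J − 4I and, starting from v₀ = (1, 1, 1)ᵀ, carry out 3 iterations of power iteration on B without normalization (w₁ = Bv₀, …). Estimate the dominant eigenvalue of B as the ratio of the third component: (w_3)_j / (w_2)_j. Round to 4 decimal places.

μ ≈ -9.1842

B = J − 4I has rows (-3, 2, -4); (-1, 2, -3); (3, 7, -9)
w1 = Bv₀ = ((-3)·1 + 2·1 + (-4)·1; (-1)·1 + 2·1 + (-3)·1; 3·1 + 7·1 + (-9)·1) = (-5, -2, 1)
w2 = Bw1 = ((-3)·(-5) + 2·(-2) + (-4)·1; (-1)·(-5) + 2·(-2) + (-3)·1; 3·(-5) + 7·(-2) + (-9)·1) = (7, -2, -38)
w3 = Bw2 = (127, 103, 349)
Ratio: 349/-38 = -9.1842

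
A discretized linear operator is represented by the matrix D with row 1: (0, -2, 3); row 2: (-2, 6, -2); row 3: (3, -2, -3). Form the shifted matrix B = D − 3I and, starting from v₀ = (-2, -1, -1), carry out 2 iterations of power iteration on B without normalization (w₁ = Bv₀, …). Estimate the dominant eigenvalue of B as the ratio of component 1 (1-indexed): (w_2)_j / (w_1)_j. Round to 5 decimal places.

B = D − 3I has rows (-3, -2, 3); (-2, 3, -2); (3, -2, -6)
w1 = Bv₀ = ((-3)·(-2) + (-2)·(-1) + 3·(-1); (-2)·(-2) + 3·(-1) + (-2)·(-1); 3·(-2) + (-2)·(-1) + (-6)·(-1)) = (5, 3, 2)
w2 = Bw1 = ((-3)·5 + (-2)·3 + 3·2; (-2)·5 + 3·3 + (-2)·2; 3·5 + (-2)·3 + (-6)·2) = (-15, -5, -3)
Ratio: -15/5 = -3.00000

μ ≈ -3.00000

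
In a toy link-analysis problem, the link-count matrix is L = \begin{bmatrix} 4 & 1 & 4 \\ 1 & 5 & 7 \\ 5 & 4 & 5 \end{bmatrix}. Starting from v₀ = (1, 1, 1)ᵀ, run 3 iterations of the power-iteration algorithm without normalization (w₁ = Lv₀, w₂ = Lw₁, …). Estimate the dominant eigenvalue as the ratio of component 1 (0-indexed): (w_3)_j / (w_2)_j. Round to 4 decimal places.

12.4070

w1 = Lv₀ = (9, 13, 14)
w2 = Lw1 = (105, 172, 167)
w3 = Lw2 = (1260, 2134, 2048)
Ratio at component: 2134 / 172 = 12.4070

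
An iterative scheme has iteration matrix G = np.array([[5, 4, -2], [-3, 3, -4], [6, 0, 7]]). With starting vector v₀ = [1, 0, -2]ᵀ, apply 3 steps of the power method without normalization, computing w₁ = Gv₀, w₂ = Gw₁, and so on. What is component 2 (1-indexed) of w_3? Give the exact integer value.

w1 = Gv₀ = (5·1 + 4·0 + (-2)·(-2); (-3)·1 + 3·0 + (-4)·(-2); 6·1 + 0·0 + 7·(-2)) = (9, 5, -8)
w2 = Gw1 = (5·9 + 4·5 + (-2)·(-8); (-3)·9 + 3·5 + (-4)·(-8); 6·9 + 0·5 + 7·(-8)) = (81, 20, -2)
w3 = Gw2 = (489, -175, 472)
The requested component of w3 is -175.

-175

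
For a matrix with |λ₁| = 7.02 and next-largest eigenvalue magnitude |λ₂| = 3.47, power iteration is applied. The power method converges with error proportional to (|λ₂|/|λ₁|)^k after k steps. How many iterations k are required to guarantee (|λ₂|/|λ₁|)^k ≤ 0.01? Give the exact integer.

7

|λ₂/λ₁| = 3.47/7.02 = 0.49430
Need k ≥ ln(0.01) / ln(0.49430) = -4.6052 / -0.7046 ≈ 6.536
Smallest integer k satisfying the bound: 7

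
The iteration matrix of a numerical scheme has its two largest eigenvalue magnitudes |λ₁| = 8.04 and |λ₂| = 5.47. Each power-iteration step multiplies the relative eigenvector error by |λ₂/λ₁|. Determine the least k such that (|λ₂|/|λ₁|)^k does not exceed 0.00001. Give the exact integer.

|λ₂/λ₁| = 5.47/8.04 = 0.68035
Need k ≥ ln(0.00001) / ln(0.68035) = -11.5129 / -0.3852 ≈ 29.892
Smallest integer k satisfying the bound: 30

30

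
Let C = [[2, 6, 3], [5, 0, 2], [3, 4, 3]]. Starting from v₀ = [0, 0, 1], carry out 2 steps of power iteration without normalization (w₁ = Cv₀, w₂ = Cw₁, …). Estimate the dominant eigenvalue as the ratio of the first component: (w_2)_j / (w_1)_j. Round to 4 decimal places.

w1 = Cv₀ = (3, 2, 3)
w2 = Cw1 = (27, 21, 26)
Ratio at component: 27 / 3 = 9.0000

9.0000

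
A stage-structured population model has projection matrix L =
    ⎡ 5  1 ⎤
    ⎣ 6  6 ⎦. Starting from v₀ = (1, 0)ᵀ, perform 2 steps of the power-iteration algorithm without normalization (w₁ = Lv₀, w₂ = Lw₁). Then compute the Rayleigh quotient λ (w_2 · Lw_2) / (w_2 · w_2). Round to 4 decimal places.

w1 = Lv₀ = (5·1 + 1·0; 6·1 + 6·0) = (5, 6)
w2 = Lw1 = (5·5 + 1·6; 6·5 + 6·6) = (31, 66)
Lw2 = (221, 582)
w2·Lw2 = 31·221 + 66·582 = 45263; w2·w2 = 31·31 + 66·66 = 5317
λ ≈ 45263/5317 = 8.5129

8.5129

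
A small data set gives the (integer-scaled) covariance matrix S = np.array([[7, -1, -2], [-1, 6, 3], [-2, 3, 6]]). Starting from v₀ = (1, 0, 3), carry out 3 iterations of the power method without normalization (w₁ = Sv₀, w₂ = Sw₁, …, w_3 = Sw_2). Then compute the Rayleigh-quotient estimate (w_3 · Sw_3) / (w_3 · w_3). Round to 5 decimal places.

10.18708

w1 = Sv₀ = (7·1 + (-1)·0 + (-2)·3; (-1)·1 + 6·0 + 3·3; (-2)·1 + 3·0 + 6·3) = (1, 8, 16)
w2 = Sw1 = (7·1 + (-1)·8 + (-2)·16; (-1)·1 + 6·8 + 3·16; (-2)·1 + 3·8 + 6·16) = (-33, 95, 118)
w3 = Sw2 = (-562, 957, 1059)
Sw3 = (-7009, 9481, 10349)
w3·Sw3 = (-562)·(-7009) + 957·9481 + 1059·10349 = 23971966; w3·w3 = (-562)·(-562) + 957·957 + 1059·1059 = 2353174
λ ≈ 23971966/2353174 = 10.18708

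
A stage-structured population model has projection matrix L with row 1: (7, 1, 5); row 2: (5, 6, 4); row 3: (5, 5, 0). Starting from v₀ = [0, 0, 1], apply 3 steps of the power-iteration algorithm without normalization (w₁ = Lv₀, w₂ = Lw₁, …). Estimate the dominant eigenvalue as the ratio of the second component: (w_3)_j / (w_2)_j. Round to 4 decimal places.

13.6531

w1 = Lv₀ = (7·0 + 1·0 + 5·1; 5·0 + 6·0 + 4·1; 5·0 + 5·0 + 0·1) = (5, 4, 0)
w2 = Lw1 = (7·5 + 1·4 + 5·0; 5·5 + 6·4 + 4·0; 5·5 + 5·4 + 0·0) = (39, 49, 45)
w3 = Lw2 = (547, 669, 440)
Ratio at component: 669 / 49 = 13.6531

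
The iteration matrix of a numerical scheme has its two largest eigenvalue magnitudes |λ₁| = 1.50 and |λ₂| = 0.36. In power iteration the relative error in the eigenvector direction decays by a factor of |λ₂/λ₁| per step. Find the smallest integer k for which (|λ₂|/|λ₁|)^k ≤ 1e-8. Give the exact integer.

13

|λ₂/λ₁| = 0.36/1.50 = 0.24000
Need k ≥ ln(1e-8) / ln(0.24000) = -18.4207 / -1.4271 ≈ 12.908
Smallest integer k satisfying the bound: 13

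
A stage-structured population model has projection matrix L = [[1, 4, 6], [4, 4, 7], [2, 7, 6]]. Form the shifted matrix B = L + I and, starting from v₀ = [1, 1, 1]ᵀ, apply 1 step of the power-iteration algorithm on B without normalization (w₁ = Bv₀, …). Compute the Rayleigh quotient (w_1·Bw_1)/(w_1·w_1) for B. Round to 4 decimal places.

B = L + I has rows (2, 4, 6); (4, 5, 7); (2, 7, 7)
w1 = Bv₀ = (2·1 + 4·1 + 6·1; 4·1 + 5·1 + 7·1; 2·1 + 7·1 + 7·1) = (12, 16, 16)
Bw1 = (184, 240, 248)
w1·Bw1 = 10016; w1·w1 = 656; μ ≈ 10016/656 = 15.2683

15.2683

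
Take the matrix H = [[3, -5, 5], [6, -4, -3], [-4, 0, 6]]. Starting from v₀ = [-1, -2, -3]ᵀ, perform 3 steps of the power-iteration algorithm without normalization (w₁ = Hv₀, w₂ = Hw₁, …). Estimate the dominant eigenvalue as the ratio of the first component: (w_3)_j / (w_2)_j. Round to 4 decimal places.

λ ≈ 3.0671

w1 = Hv₀ = (-8, 11, -14)
w2 = Hw1 = (-149, -50, -52)
w3 = Hw2 = (-457, -538, 284)
Ratio at component: -457 / -149 = 3.0671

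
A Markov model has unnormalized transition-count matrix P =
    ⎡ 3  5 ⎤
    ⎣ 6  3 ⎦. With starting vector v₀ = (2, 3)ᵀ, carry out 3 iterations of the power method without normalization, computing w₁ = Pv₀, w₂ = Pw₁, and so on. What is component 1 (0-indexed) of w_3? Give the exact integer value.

w1 = Pv₀ = (21, 21)
w2 = Pw1 = (168, 189)
w3 = Pw2 = (1449, 1575)
The requested component of w3 is 1575.

1575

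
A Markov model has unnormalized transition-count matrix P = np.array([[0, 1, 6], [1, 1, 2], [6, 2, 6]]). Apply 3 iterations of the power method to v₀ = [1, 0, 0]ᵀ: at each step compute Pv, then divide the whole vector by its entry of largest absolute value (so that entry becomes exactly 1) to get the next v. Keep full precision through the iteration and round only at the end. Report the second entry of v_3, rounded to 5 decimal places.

Pv0 = (0.000000, 1.000000, 6.000000); divide by 6.000000 → v1 = (0.000000, 0.166667, 1.000000)
Pv1 = (6.166667, 2.166667, 6.333333); divide by 6.333333 → v2 = (0.973684, 0.342105, 1.000000)
Pv2 = (6.342105, 3.315789, 12.526316); divide by 12.526316 → v3 = (0.506303, 0.264706, 1.000000)
Requested entry of v3: 126/476 = 0.26471

0.26471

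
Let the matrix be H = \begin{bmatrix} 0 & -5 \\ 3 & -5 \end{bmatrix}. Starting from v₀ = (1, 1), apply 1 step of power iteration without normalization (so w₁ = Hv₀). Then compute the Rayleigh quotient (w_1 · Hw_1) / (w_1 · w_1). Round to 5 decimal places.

λ ≈ -1.37931

w1 = Hv₀ = (-5, -2)
Hw1 = (10, -5)
w1·Hw1 = (-5)·10 + (-2)·(-5) = -40; w1·w1 = (-5)·(-5) + (-2)·(-2) = 29
λ ≈ -40/29 = -1.37931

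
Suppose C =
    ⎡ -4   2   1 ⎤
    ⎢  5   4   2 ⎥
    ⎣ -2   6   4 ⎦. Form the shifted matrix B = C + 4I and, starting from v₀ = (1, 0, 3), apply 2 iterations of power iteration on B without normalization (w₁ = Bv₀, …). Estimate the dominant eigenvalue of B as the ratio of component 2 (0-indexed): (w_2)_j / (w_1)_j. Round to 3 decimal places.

10.727

B = C + 4I has rows (0, 2, 1); (5, 8, 2); (-2, 6, 8)
w1 = Bv₀ = (0·1 + 2·0 + 1·3; 5·1 + 8·0 + 2·3; (-2)·1 + 6·0 + 8·3) = (3, 11, 22)
w2 = Bw1 = (0·3 + 2·11 + 1·22; 5·3 + 8·11 + 2·22; (-2)·3 + 6·11 + 8·22) = (44, 147, 236)
Ratio: 236/22 = 10.727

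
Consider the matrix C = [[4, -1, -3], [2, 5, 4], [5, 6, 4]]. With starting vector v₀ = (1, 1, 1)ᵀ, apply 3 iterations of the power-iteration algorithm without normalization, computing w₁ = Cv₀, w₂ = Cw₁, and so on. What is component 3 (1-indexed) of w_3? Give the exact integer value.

w1 = Cv₀ = (0, 11, 15)
w2 = Cw1 = (-56, 115, 126)
w3 = Cw2 = (-717, 967, 914)
The requested component of w3 is 914.

914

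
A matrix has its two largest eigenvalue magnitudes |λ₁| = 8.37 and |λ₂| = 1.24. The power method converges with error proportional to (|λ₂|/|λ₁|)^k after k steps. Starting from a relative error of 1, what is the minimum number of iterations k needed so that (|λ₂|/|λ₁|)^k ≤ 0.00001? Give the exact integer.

7

|λ₂/λ₁| = 1.24/8.37 = 0.14815
Need k ≥ ln(0.00001) / ln(0.14815) = -11.5129 / -1.9095 ≈ 6.029
Smallest integer k satisfying the bound: 7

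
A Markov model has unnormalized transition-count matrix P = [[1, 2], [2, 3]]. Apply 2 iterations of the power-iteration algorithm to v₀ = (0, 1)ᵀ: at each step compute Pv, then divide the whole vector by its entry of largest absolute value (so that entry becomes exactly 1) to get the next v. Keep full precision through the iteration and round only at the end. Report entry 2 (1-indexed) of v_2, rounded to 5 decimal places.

Pv0 = (2.000000, 3.000000); divide by 3.000000 → v1 = (0.666667, 1.000000)
Pv1 = (2.666667, 4.333333); divide by 4.333333 → v2 = (0.615385, 1.000000)
Requested entry of v2: 13/13 = 1.00000

1.00000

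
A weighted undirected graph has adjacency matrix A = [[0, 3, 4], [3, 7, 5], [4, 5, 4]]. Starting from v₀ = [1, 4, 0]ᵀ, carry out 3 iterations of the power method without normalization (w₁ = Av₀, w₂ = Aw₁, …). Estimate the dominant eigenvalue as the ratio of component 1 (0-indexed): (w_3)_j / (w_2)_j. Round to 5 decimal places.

w1 = Av₀ = (12, 31, 24)
w2 = Aw1 = (189, 373, 299)
w3 = Aw2 = (2315, 4673, 3817)
Ratio at component: 4673 / 373 = 12.52815

λ ≈ 12.52815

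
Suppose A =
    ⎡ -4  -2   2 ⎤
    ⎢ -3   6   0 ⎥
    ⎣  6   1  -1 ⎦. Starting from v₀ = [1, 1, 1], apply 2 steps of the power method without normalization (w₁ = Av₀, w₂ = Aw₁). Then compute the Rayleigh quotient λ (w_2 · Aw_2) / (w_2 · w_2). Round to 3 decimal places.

λ ≈ -2.900

w1 = Av₀ = ((-4)·1 + (-2)·1 + 2·1; (-3)·1 + 6·1 + 0·1; 6·1 + 1·1 + (-1)·1) = (-4, 3, 6)
w2 = Aw1 = ((-4)·(-4) + (-2)·3 + 2·6; (-3)·(-4) + 6·3 + 0·6; 6·(-4) + 1·3 + (-1)·6) = (22, 30, -27)
Aw2 = (-202, 114, 189)
w2·Aw2 = 22·(-202) + 30·114 + (-27)·189 = -6127; w2·w2 = 22·22 + 30·30 + (-27)·(-27) = 2113
λ ≈ -6127/2113 = -2.900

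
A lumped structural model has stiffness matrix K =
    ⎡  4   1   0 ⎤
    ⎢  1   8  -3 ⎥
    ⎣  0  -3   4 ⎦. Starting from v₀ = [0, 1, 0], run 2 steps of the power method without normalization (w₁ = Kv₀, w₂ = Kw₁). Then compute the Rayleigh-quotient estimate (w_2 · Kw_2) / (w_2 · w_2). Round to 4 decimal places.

9.7351

w1 = Kv₀ = (1, 8, -3)
w2 = Kw1 = (12, 74, -36)
Kw2 = (122, 712, -366)
w2·Kw2 = 12·122 + 74·712 + (-36)·(-366) = 67328; w2·w2 = 12·12 + 74·74 + (-36)·(-36) = 6916
λ ≈ 67328/6916 = 9.7351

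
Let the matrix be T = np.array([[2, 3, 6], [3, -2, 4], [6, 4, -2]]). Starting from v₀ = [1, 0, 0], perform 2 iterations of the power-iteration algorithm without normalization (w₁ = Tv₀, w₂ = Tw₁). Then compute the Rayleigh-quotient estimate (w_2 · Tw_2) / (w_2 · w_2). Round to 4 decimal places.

6.3371

w1 = Tv₀ = (2·1 + 3·0 + 6·0; 3·1 + (-2)·0 + 4·0; 6·1 + 4·0 + (-2)·0) = (2, 3, 6)
w2 = Tw1 = (2·2 + 3·3 + 6·6; 3·2 + (-2)·3 + 4·6; 6·2 + 4·3 + (-2)·6) = (49, 24, 12)
Tw2 = (242, 147, 366)
w2·Tw2 = 49·242 + 24·147 + 12·366 = 19778; w2·w2 = 49·49 + 24·24 + 12·12 = 3121
λ ≈ 19778/3121 = 6.3371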